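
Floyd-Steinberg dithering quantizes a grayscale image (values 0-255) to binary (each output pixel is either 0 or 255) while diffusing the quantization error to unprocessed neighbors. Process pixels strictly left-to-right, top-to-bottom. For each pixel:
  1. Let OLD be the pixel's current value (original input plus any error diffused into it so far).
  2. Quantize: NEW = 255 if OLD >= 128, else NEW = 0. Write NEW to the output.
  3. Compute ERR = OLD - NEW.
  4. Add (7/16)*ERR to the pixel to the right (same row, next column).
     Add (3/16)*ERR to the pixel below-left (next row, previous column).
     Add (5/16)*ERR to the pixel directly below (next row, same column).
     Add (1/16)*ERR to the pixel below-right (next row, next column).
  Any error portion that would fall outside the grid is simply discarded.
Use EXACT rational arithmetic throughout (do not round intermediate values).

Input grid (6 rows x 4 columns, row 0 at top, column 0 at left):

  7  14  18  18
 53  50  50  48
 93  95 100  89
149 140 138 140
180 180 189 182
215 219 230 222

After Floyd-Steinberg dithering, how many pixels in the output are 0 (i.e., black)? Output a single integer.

(0,0): OLD=7 → NEW=0, ERR=7
(0,1): OLD=273/16 → NEW=0, ERR=273/16
(0,2): OLD=6519/256 → NEW=0, ERR=6519/256
(0,3): OLD=119361/4096 → NEW=0, ERR=119361/4096
(1,0): OLD=14947/256 → NEW=0, ERR=14947/256
(1,1): OLD=176309/2048 → NEW=0, ERR=176309/2048
(1,2): OLD=6694617/65536 → NEW=0, ERR=6694617/65536
(1,3): OLD=108411711/1048576 → NEW=0, ERR=108411711/1048576
(2,0): OLD=4174231/32768 → NEW=0, ERR=4174231/32768
(2,1): OLD=210173677/1048576 → NEW=255, ERR=-57213203/1048576
(2,2): OLD=278537985/2097152 → NEW=255, ERR=-256235775/2097152
(2,3): OLD=2491038877/33554432 → NEW=0, ERR=2491038877/33554432
(3,0): OLD=2996042535/16777216 → NEW=255, ERR=-1282147545/16777216
(3,1): OLD=20016422457/268435456 → NEW=0, ERR=20016422457/268435456
(3,2): OLD=613967901127/4294967296 → NEW=255, ERR=-481248759353/4294967296
(3,3): OLD=7321479441649/68719476736 → NEW=0, ERR=7321479441649/68719476736
(4,0): OLD=730571577051/4294967296 → NEW=255, ERR=-364645083429/4294967296
(4,1): OLD=4823163987729/34359738368 → NEW=255, ERR=-3938569296111/34359738368
(4,2): OLD=141256469229809/1099511627776 → NEW=255, ERR=-139118995853071/1099511627776
(4,3): OLD=2690463562049767/17592186044416 → NEW=255, ERR=-1795543879276313/17592186044416
(5,0): OLD=91795988760427/549755813888 → NEW=255, ERR=-48391743781013/549755813888
(5,1): OLD=2034327114498125/17592186044416 → NEW=0, ERR=2034327114498125/17592186044416
(5,2): OLD=1888963614351697/8796093022208 → NEW=255, ERR=-354040106311343/8796093022208
(5,3): OLD=46327260011376129/281474976710656 → NEW=255, ERR=-25448859049841151/281474976710656
Output grid:
  Row 0: ....  (4 black, running=4)
  Row 1: ....  (4 black, running=8)
  Row 2: .##.  (2 black, running=10)
  Row 3: #.#.  (2 black, running=12)
  Row 4: ####  (0 black, running=12)
  Row 5: #.##  (1 black, running=13)

Answer: 13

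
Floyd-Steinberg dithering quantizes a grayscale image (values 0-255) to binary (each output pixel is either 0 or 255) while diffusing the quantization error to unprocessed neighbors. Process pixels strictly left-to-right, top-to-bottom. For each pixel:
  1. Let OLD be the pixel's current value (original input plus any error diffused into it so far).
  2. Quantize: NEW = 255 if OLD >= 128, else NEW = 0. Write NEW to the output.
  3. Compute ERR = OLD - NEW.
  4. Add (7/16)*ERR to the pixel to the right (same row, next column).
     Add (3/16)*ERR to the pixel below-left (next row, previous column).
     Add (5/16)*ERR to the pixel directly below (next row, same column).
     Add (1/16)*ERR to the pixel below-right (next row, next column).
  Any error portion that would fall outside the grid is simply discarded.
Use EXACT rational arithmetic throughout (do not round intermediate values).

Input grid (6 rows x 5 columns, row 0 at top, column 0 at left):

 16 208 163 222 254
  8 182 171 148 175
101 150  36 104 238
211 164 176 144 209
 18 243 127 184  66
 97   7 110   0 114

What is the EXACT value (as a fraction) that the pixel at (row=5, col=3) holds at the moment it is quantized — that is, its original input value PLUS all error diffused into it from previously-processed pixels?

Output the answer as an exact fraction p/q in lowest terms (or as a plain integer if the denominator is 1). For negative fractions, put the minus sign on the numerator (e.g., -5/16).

Answer: 1506212985009737/17592186044416

Derivation:
(0,0): OLD=16 → NEW=0, ERR=16
(0,1): OLD=215 → NEW=255, ERR=-40
(0,2): OLD=291/2 → NEW=255, ERR=-219/2
(0,3): OLD=5571/32 → NEW=255, ERR=-2589/32
(0,4): OLD=111925/512 → NEW=255, ERR=-18635/512
(1,0): OLD=11/2 → NEW=0, ERR=11/2
(1,1): OLD=1219/8 → NEW=255, ERR=-821/8
(1,2): OLD=37997/512 → NEW=0, ERR=37997/512
(1,3): OLD=579653/4096 → NEW=255, ERR=-464827/4096
(1,4): OLD=7138219/65536 → NEW=0, ERR=7138219/65536
(2,0): OLD=10685/128 → NEW=0, ERR=10685/128
(2,1): OLD=1382067/8192 → NEW=255, ERR=-706893/8192
(2,2): OLD=-819565/131072 → NEW=0, ERR=-819565/131072
(2,3): OLD=190551079/2097152 → NEW=0, ERR=190551079/2097152
(2,4): OLD=10223935985/33554432 → NEW=255, ERR=1667555825/33554432
(3,0): OLD=28954713/131072 → NEW=255, ERR=-4468647/131072
(3,1): OLD=33072963/262144 → NEW=0, ERR=33072963/262144
(3,2): OLD=8082789389/33554432 → NEW=255, ERR=-473590771/33554432
(3,3): OLD=47015610543/268435456 → NEW=255, ERR=-21435430737/268435456
(3,4): OLD=838692920817/4294967296 → NEW=255, ERR=-256523739663/4294967296
(4,0): OLD=130029891/4194304 → NEW=0, ERR=130029891/4194304
(4,1): OLD=156343255887/536870912 → NEW=255, ERR=19441173327/536870912
(4,2): OLD=1128243488595/8589934592 → NEW=255, ERR=-1062189832365/8589934592
(4,3): OLD=12763388019019/137438953472 → NEW=0, ERR=12763388019019/137438953472
(4,4): OLD=182460512116141/2199023255552 → NEW=0, ERR=182460512116141/2199023255552
(5,0): OLD=974766305645/8589934592 → NEW=0, ERR=974766305645/8589934592
(5,1): OLD=1605115599913/34359738368 → NEW=0, ERR=1605115599913/34359738368
(5,2): OLD=245127712747853/2199023255552 → NEW=0, ERR=245127712747853/2199023255552
(5,3): OLD=1506212985009737/17592186044416 → NEW=0, ERR=1506212985009737/17592186044416
Target (5,3): original=0, with diffused error = 1506212985009737/17592186044416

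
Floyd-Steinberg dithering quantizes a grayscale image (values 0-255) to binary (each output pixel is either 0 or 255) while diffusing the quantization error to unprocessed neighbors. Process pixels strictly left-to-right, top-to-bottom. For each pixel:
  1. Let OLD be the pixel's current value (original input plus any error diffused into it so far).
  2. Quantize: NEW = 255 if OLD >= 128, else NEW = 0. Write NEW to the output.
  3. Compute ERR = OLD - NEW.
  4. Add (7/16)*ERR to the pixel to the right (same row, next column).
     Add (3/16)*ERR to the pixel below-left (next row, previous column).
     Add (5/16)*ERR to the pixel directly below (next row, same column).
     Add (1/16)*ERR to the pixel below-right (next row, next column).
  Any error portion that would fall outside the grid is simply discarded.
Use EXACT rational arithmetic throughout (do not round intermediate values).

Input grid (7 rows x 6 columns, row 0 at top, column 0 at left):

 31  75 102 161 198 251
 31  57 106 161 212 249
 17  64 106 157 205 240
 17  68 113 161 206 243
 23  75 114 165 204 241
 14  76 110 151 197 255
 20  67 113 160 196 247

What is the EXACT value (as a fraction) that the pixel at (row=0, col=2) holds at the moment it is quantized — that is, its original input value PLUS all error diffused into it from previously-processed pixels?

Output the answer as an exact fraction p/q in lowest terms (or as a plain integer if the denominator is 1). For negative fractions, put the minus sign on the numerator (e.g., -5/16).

Answer: 36031/256

Derivation:
(0,0): OLD=31 → NEW=0, ERR=31
(0,1): OLD=1417/16 → NEW=0, ERR=1417/16
(0,2): OLD=36031/256 → NEW=255, ERR=-29249/256
Target (0,2): original=102, with diffused error = 36031/256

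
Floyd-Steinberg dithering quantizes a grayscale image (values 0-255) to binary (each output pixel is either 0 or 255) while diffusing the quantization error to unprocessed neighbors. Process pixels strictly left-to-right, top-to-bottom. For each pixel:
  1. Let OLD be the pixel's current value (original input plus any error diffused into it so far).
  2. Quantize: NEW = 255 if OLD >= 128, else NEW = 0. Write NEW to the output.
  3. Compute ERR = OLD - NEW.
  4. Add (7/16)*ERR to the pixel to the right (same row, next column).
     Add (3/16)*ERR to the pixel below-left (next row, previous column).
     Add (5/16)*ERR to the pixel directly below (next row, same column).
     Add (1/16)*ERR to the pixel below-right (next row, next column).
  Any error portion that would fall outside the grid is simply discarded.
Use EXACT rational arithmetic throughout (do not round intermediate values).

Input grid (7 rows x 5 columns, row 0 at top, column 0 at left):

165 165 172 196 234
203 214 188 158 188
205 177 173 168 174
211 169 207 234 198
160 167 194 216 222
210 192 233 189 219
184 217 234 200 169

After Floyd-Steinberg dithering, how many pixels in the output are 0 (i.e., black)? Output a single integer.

Answer: 7

Derivation:
(0,0): OLD=165 → NEW=255, ERR=-90
(0,1): OLD=1005/8 → NEW=0, ERR=1005/8
(0,2): OLD=29051/128 → NEW=255, ERR=-3589/128
(0,3): OLD=376285/2048 → NEW=255, ERR=-145955/2048
(0,4): OLD=6646027/32768 → NEW=255, ERR=-1709813/32768
(1,0): OLD=25399/128 → NEW=255, ERR=-7241/128
(1,1): OLD=222849/1024 → NEW=255, ERR=-38271/1024
(1,2): OLD=5156885/32768 → NEW=255, ERR=-3198955/32768
(1,3): OLD=10680049/131072 → NEW=0, ERR=10680049/131072
(1,4): OLD=425487539/2097152 → NEW=255, ERR=-109286221/2097152
(2,0): OLD=2954267/16384 → NEW=255, ERR=-1223653/16384
(2,1): OLD=58093913/524288 → NEW=0, ERR=58093913/524288
(2,2): OLD=1710536011/8388608 → NEW=255, ERR=-428559029/8388608
(2,3): OLD=20835913649/134217728 → NEW=255, ERR=-13389606991/134217728
(2,4): OLD=255899685271/2147483648 → NEW=0, ERR=255899685271/2147483648
(3,0): OLD=1748493547/8388608 → NEW=255, ERR=-390601493/8388608
(3,1): OLD=11341955599/67108864 → NEW=255, ERR=-5770804721/67108864
(3,2): OLD=304156347477/2147483648 → NEW=255, ERR=-243451982763/2147483648
(3,3): OLD=740354285485/4294967296 → NEW=255, ERR=-354862374995/4294967296
(3,4): OLD=13252949197761/68719476736 → NEW=255, ERR=-4270517369919/68719476736
(4,0): OLD=138862217957/1073741824 → NEW=255, ERR=-134941947163/1073741824
(4,1): OLD=2095210361317/34359738368 → NEW=0, ERR=2095210361317/34359738368
(4,2): OLD=90371592785419/549755813888 → NEW=255, ERR=-49816139756021/549755813888
(4,3): OLD=1159315070042597/8796093022208 → NEW=255, ERR=-1083688650620443/8796093022208
(4,4): OLD=20198012599801795/140737488355328 → NEW=255, ERR=-15690046930806845/140737488355328
(5,0): OLD=100143640454351/549755813888 → NEW=255, ERR=-40044092087089/549755813888
(5,1): OLD=678809674172077/4398046511104 → NEW=255, ERR=-442692186159443/4398046511104
(5,2): OLD=19894160900713365/140737488355328 → NEW=255, ERR=-15993898629895275/140737488355328
(5,3): OLD=41778677439411899/562949953421312 → NEW=0, ERR=41778677439411899/562949953421312
(5,4): OLD=1881870366608315289/9007199254740992 → NEW=255, ERR=-414965443350637671/9007199254740992
(6,0): OLD=10018008686728287/70368744177664 → NEW=255, ERR=-7926021078576033/70368744177664
(6,1): OLD=248612531220142865/2251799813685248 → NEW=0, ERR=248612531220142865/2251799813685248
(6,2): OLD=9166200060546254539/36028797018963968 → NEW=255, ERR=-21143179289557301/36028797018963968
(6,3): OLD=119439301616808761721/576460752303423488 → NEW=255, ERR=-27558190220564227719/576460752303423488
(6,4): OLD=1275834966510261247375/9223372036854775808 → NEW=255, ERR=-1076124902887706583665/9223372036854775808
Output grid:
  Row 0: #.###  (1 black, running=1)
  Row 1: ###.#  (1 black, running=2)
  Row 2: #.##.  (2 black, running=4)
  Row 3: #####  (0 black, running=4)
  Row 4: #.###  (1 black, running=5)
  Row 5: ###.#  (1 black, running=6)
  Row 6: #.###  (1 black, running=7)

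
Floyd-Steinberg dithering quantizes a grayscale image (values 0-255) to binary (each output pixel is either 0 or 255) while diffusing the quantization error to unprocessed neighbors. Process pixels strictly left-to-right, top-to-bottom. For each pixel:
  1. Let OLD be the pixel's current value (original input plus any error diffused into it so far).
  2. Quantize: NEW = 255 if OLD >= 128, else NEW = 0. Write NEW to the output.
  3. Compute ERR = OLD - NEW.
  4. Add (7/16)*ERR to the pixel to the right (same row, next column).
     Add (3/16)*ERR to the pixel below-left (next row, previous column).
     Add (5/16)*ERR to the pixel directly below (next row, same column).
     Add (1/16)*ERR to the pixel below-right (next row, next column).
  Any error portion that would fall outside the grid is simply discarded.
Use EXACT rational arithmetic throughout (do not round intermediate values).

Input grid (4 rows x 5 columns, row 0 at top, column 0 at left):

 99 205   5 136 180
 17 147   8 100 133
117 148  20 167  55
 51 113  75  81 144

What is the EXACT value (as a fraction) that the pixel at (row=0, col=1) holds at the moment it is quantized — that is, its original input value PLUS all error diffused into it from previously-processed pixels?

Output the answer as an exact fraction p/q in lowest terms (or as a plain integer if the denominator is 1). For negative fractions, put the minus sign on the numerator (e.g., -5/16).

(0,0): OLD=99 → NEW=0, ERR=99
(0,1): OLD=3973/16 → NEW=255, ERR=-107/16
Target (0,1): original=205, with diffused error = 3973/16

Answer: 3973/16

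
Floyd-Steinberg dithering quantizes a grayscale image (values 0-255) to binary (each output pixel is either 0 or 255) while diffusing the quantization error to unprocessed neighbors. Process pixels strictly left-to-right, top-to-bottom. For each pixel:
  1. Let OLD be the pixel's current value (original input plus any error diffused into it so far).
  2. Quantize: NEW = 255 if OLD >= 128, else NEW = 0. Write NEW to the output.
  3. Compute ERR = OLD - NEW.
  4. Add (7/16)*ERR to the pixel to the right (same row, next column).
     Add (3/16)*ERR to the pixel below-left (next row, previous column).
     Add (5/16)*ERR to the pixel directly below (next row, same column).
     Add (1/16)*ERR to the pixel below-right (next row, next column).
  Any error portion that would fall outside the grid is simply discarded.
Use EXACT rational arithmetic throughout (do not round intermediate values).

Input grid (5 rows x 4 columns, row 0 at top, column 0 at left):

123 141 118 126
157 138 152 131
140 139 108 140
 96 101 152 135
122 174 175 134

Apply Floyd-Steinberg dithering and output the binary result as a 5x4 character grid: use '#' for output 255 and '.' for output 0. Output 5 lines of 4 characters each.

(0,0): OLD=123 → NEW=0, ERR=123
(0,1): OLD=3117/16 → NEW=255, ERR=-963/16
(0,2): OLD=23467/256 → NEW=0, ERR=23467/256
(0,3): OLD=680365/4096 → NEW=255, ERR=-364115/4096
(1,0): OLD=47143/256 → NEW=255, ERR=-18137/256
(1,1): OLD=231569/2048 → NEW=0, ERR=231569/2048
(1,2): OLD=13741925/65536 → NEW=255, ERR=-2969755/65536
(1,3): OLD=93453523/1048576 → NEW=0, ERR=93453523/1048576
(2,0): OLD=4556747/32768 → NEW=255, ERR=-3799093/32768
(2,1): OLD=116063465/1048576 → NEW=0, ERR=116063465/1048576
(2,2): OLD=348215885/2097152 → NEW=255, ERR=-186557875/2097152
(2,3): OLD=4231218425/33554432 → NEW=0, ERR=4231218425/33554432
(3,0): OLD=1350948251/16777216 → NEW=0, ERR=1350948251/16777216
(3,1): OLD=39431171397/268435456 → NEW=255, ERR=-29019869883/268435456
(3,2): OLD=461560389051/4294967296 → NEW=0, ERR=461560389051/4294967296
(3,3): OLD=14833961346717/68719476736 → NEW=255, ERR=-2689505220963/68719476736
(4,0): OLD=545002260543/4294967296 → NEW=0, ERR=545002260543/4294967296
(4,1): OLD=7590569552317/34359738368 → NEW=255, ERR=-1171163731523/34359738368
(4,2): OLD=197445471390621/1099511627776 → NEW=255, ERR=-82929993692259/1099511627776
(4,3): OLD=1679842016025947/17592186044416 → NEW=0, ERR=1679842016025947/17592186044416
Row 0: .#.#
Row 1: #.#.
Row 2: #.#.
Row 3: .#.#
Row 4: .##.

Answer: .#.#
#.#.
#.#.
.#.#
.##.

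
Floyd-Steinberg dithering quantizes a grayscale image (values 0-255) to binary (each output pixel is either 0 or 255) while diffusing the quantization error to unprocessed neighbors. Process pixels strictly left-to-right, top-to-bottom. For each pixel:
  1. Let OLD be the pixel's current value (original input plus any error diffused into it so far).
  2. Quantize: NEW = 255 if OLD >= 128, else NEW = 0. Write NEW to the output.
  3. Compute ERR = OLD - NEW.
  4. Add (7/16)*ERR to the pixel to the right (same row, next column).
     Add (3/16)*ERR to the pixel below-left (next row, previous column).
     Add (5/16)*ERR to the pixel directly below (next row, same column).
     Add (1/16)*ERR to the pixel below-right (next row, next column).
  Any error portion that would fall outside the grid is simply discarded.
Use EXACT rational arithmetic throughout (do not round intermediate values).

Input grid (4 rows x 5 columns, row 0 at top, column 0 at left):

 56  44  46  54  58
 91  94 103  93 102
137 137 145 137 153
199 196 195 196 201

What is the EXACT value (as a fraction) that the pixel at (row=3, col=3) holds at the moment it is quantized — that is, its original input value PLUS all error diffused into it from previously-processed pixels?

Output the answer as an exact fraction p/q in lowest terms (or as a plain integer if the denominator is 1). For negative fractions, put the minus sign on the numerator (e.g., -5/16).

Answer: 212680130325/1073741824

Derivation:
(0,0): OLD=56 → NEW=0, ERR=56
(0,1): OLD=137/2 → NEW=0, ERR=137/2
(0,2): OLD=2431/32 → NEW=0, ERR=2431/32
(0,3): OLD=44665/512 → NEW=0, ERR=44665/512
(0,4): OLD=787791/8192 → NEW=0, ERR=787791/8192
(1,0): OLD=3883/32 → NEW=0, ERR=3883/32
(1,1): OLD=47677/256 → NEW=255, ERR=-17603/256
(1,2): OLD=960881/8192 → NEW=0, ERR=960881/8192
(1,3): OLD=6368693/32768 → NEW=255, ERR=-1987147/32768
(1,4): OLD=58181727/524288 → NEW=0, ERR=58181727/524288
(2,0): OLD=663663/4096 → NEW=255, ERR=-380817/4096
(2,1): OLD=13685637/131072 → NEW=0, ERR=13685637/131072
(2,2): OLD=443898479/2097152 → NEW=255, ERR=-90875281/2097152
(2,3): OLD=4269109437/33554432 → NEW=0, ERR=4269109437/33554432
(2,4): OLD=128608329707/536870912 → NEW=255, ERR=-8293752853/536870912
(3,0): OLD=397459439/2097152 → NEW=255, ERR=-137314321/2097152
(3,1): OLD=3121357619/16777216 → NEW=255, ERR=-1156832461/16777216
(3,2): OLD=97535002289/536870912 → NEW=255, ERR=-39367080271/536870912
(3,3): OLD=212680130325/1073741824 → NEW=255, ERR=-61124034795/1073741824
Target (3,3): original=196, with diffused error = 212680130325/1073741824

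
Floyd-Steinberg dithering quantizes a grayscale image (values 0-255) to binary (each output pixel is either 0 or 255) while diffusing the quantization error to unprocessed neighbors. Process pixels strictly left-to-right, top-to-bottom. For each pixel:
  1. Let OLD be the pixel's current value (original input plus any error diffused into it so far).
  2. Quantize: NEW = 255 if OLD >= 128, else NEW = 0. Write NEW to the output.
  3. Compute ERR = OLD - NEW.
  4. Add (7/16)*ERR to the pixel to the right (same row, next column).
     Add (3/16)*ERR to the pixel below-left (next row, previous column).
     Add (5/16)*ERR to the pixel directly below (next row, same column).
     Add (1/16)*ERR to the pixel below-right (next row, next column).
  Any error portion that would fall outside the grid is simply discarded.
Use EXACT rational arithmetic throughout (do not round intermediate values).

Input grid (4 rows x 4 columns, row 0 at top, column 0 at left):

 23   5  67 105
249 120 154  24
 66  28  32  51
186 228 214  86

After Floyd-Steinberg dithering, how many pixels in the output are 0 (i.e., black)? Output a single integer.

(0,0): OLD=23 → NEW=0, ERR=23
(0,1): OLD=241/16 → NEW=0, ERR=241/16
(0,2): OLD=18839/256 → NEW=0, ERR=18839/256
(0,3): OLD=561953/4096 → NEW=255, ERR=-482527/4096
(1,0): OLD=66307/256 → NEW=255, ERR=1027/256
(1,1): OLD=290197/2048 → NEW=255, ERR=-232043/2048
(1,2): OLD=6965177/65536 → NEW=0, ERR=6965177/65536
(1,3): OLD=40142687/1048576 → NEW=0, ERR=40142687/1048576
(2,0): OLD=1507639/32768 → NEW=0, ERR=1507639/32768
(2,1): OLD=34498637/1048576 → NEW=0, ERR=34498637/1048576
(2,2): OLD=167149697/2097152 → NEW=0, ERR=167149697/2097152
(2,3): OLD=3505636445/33554432 → NEW=0, ERR=3505636445/33554432
(3,0): OLD=3465280327/16777216 → NEW=255, ERR=-812909753/16777216
(3,1): OLD=63056310553/268435456 → NEW=255, ERR=-5394730727/268435456
(3,2): OLD=1081302618087/4294967296 → NEW=255, ERR=-13914042393/4294967296
(3,3): OLD=8398406606801/68719476736 → NEW=0, ERR=8398406606801/68719476736
Output grid:
  Row 0: ...#  (3 black, running=3)
  Row 1: ##..  (2 black, running=5)
  Row 2: ....  (4 black, running=9)
  Row 3: ###.  (1 black, running=10)

Answer: 10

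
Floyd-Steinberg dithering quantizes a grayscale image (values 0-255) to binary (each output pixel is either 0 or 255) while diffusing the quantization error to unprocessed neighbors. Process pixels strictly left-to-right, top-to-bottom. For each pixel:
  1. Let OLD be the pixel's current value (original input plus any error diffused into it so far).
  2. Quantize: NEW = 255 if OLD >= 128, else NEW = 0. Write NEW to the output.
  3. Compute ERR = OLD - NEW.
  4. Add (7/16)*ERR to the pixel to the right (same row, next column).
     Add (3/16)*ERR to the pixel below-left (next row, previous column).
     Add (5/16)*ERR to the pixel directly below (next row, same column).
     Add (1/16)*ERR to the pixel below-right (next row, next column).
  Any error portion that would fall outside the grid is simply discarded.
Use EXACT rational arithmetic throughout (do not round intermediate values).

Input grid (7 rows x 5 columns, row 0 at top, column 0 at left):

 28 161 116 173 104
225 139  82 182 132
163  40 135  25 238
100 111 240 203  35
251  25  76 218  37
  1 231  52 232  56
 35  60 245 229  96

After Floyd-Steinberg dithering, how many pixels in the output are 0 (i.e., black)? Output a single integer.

Answer: 19

Derivation:
(0,0): OLD=28 → NEW=0, ERR=28
(0,1): OLD=693/4 → NEW=255, ERR=-327/4
(0,2): OLD=5135/64 → NEW=0, ERR=5135/64
(0,3): OLD=213097/1024 → NEW=255, ERR=-48023/1024
(0,4): OLD=1367775/16384 → NEW=0, ERR=1367775/16384
(1,0): OLD=13979/64 → NEW=255, ERR=-2341/64
(1,1): OLD=58493/512 → NEW=0, ERR=58493/512
(1,2): OLD=2345409/16384 → NEW=255, ERR=-1832511/16384
(1,3): OLD=9114669/65536 → NEW=255, ERR=-7597011/65536
(1,4): OLD=109514983/1048576 → NEW=0, ERR=109514983/1048576
(2,0): OLD=1417135/8192 → NEW=255, ERR=-671825/8192
(2,1): OLD=4342261/262144 → NEW=0, ERR=4342261/262144
(2,2): OLD=388810271/4194304 → NEW=0, ERR=388810271/4194304
(2,3): OLD=2813406957/67108864 → NEW=0, ERR=2813406957/67108864
(2,4): OLD=302509858107/1073741824 → NEW=255, ERR=28705692987/1073741824
(3,0): OLD=324965183/4194304 → NEW=0, ERR=324965183/4194304
(3,1): OLD=5446838739/33554432 → NEW=255, ERR=-3109541421/33554432
(3,2): OLD=254821119233/1073741824 → NEW=255, ERR=-18983045887/1073741824
(3,3): OLD=470669648505/2147483648 → NEW=255, ERR=-76938681735/2147483648
(3,4): OLD=1041106023229/34359738368 → NEW=0, ERR=1041106023229/34359738368
(4,0): OLD=138424581969/536870912 → NEW=255, ERR=1522499409/536870912
(4,1): OLD=-20472956847/17179869184 → NEW=0, ERR=-20472956847/17179869184
(4,2): OLD=15790152989663/274877906944 → NEW=0, ERR=15790152989663/274877906944
(4,3): OLD=1040191338848337/4398046511104 → NEW=255, ERR=-81310521483183/4398046511104
(4,4): OLD=2543207318864567/70368744177664 → NEW=0, ERR=2543207318864567/70368744177664
(5,0): OLD=457058941843/274877906944 → NEW=0, ERR=457058941843/274877906944
(5,1): OLD=532830149388281/2199023255552 → NEW=255, ERR=-27920780777479/2199023255552
(5,2): OLD=4282323364124481/70368744177664 → NEW=0, ERR=4282323364124481/70368744177664
(5,3): OLD=74088025334913231/281474976710656 → NEW=255, ERR=2311906273695951/281474976710656
(5,4): OLD=314045196050987061/4503599627370496 → NEW=0, ERR=314045196050987061/4503599627370496
(6,0): OLD=1165973038450403/35184372088832 → NEW=0, ERR=1165973038450403/35184372088832
(6,1): OLD=92374269205951693/1125899906842624 → NEW=0, ERR=92374269205951693/1125899906842624
(6,2): OLD=5416180823920988575/18014398509481984 → NEW=255, ERR=822509204003082655/18014398509481984
(6,3): OLD=77366947708173984149/288230376151711744 → NEW=255, ERR=3868201789487489429/288230376151711744
(6,4): OLD=572661125056022178131/4611686018427387904 → NEW=0, ERR=572661125056022178131/4611686018427387904
Output grid:
  Row 0: .#.#.  (3 black, running=3)
  Row 1: #.##.  (2 black, running=5)
  Row 2: #...#  (3 black, running=8)
  Row 3: .###.  (2 black, running=10)
  Row 4: #..#.  (3 black, running=13)
  Row 5: .#.#.  (3 black, running=16)
  Row 6: ..##.  (3 black, running=19)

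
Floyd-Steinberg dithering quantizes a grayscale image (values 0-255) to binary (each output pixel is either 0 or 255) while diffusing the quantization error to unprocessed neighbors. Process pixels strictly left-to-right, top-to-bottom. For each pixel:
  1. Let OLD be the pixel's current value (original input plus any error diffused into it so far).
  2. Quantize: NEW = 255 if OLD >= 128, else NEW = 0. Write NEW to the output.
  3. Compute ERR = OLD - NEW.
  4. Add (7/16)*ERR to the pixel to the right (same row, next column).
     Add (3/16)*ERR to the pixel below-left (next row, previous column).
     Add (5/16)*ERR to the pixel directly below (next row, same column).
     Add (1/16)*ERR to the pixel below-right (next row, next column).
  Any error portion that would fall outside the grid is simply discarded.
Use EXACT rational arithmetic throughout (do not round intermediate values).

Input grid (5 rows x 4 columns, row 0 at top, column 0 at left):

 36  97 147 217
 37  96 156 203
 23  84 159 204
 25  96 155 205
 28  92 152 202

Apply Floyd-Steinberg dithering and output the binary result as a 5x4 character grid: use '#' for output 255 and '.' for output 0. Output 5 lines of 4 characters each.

Answer: ..##
.#.#
..##
.#.#
..##

Derivation:
(0,0): OLD=36 → NEW=0, ERR=36
(0,1): OLD=451/4 → NEW=0, ERR=451/4
(0,2): OLD=12565/64 → NEW=255, ERR=-3755/64
(0,3): OLD=195923/1024 → NEW=255, ERR=-65197/1024
(1,0): OLD=4441/64 → NEW=0, ERR=4441/64
(1,1): OLD=78255/512 → NEW=255, ERR=-52305/512
(1,2): OLD=1443099/16384 → NEW=0, ERR=1443099/16384
(1,3): OLD=57139885/262144 → NEW=255, ERR=-9706835/262144
(2,0): OLD=209141/8192 → NEW=0, ERR=209141/8192
(2,1): OLD=22045463/262144 → NEW=0, ERR=22045463/262144
(2,2): OLD=110094979/524288 → NEW=255, ERR=-23598461/524288
(2,3): OLD=1495197623/8388608 → NEW=255, ERR=-643897417/8388608
(3,0): OLD=204456549/4194304 → NEW=0, ERR=204456549/4194304
(3,1): OLD=9178000955/67108864 → NEW=255, ERR=-7934759365/67108864
(3,2): OLD=85973752645/1073741824 → NEW=0, ERR=85973752645/1073741824
(3,3): OLD=3663265456227/17179869184 → NEW=255, ERR=-717601185693/17179869184
(4,0): OLD=22617016897/1073741824 → NEW=0, ERR=22617016897/1073741824
(4,1): OLD=707174234243/8589934592 → NEW=0, ERR=707174234243/8589934592
(4,2): OLD=54375679391971/274877906944 → NEW=255, ERR=-15718186878749/274877906944
(4,3): OLD=742979272913445/4398046511104 → NEW=255, ERR=-378522587418075/4398046511104
Row 0: ..##
Row 1: .#.#
Row 2: ..##
Row 3: .#.#
Row 4: ..##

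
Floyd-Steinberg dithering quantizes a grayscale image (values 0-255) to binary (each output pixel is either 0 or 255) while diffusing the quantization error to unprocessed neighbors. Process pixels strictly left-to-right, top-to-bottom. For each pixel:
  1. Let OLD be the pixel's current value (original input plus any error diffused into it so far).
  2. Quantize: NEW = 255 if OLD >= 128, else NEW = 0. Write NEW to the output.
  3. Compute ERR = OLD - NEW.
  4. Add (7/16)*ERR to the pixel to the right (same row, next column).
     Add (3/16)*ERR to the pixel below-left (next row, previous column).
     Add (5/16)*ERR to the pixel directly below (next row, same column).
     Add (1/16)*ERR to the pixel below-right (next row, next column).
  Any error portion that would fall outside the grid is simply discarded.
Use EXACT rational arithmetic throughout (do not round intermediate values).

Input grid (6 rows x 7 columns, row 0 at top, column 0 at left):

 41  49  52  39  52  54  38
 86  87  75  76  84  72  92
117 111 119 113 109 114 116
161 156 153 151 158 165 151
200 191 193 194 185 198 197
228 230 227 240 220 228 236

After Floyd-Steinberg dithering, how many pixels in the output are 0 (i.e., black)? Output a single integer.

(0,0): OLD=41 → NEW=0, ERR=41
(0,1): OLD=1071/16 → NEW=0, ERR=1071/16
(0,2): OLD=20809/256 → NEW=0, ERR=20809/256
(0,3): OLD=305407/4096 → NEW=0, ERR=305407/4096
(0,4): OLD=5545721/65536 → NEW=0, ERR=5545721/65536
(0,5): OLD=95443151/1048576 → NEW=0, ERR=95443151/1048576
(0,6): OLD=1305636265/16777216 → NEW=0, ERR=1305636265/16777216
(1,0): OLD=28509/256 → NEW=0, ERR=28509/256
(1,1): OLD=357259/2048 → NEW=255, ERR=-164981/2048
(1,2): OLD=5460583/65536 → NEW=0, ERR=5460583/65536
(1,3): OLD=41078171/262144 → NEW=255, ERR=-25768549/262144
(1,4): OLD=1495938097/16777216 → NEW=0, ERR=1495938097/16777216
(1,5): OLD=21385492481/134217728 → NEW=255, ERR=-12840028159/134217728
(1,6): OLD=172130472431/2147483648 → NEW=0, ERR=172130472431/2147483648
(2,0): OLD=4479273/32768 → NEW=255, ERR=-3876567/32768
(2,1): OLD=59403091/1048576 → NEW=0, ERR=59403091/1048576
(2,2): OLD=2455464121/16777216 → NEW=255, ERR=-1822725959/16777216
(2,3): OLD=7606956337/134217728 → NEW=0, ERR=7606956337/134217728
(2,4): OLD=147724177153/1073741824 → NEW=255, ERR=-126079987967/1073741824
(2,5): OLD=1832559583403/34359738368 → NEW=0, ERR=1832559583403/34359738368
(2,6): OLD=87082982080605/549755813888 → NEW=255, ERR=-53104750460835/549755813888
(3,0): OLD=2259090329/16777216 → NEW=255, ERR=-2019099751/16777216
(3,1): OLD=12520749989/134217728 → NEW=0, ERR=12520749989/134217728
(3,2): OLD=186862837183/1073741824 → NEW=255, ERR=-86941327937/1073741824
(3,3): OLD=448738694857/4294967296 → NEW=0, ERR=448738694857/4294967296
(3,4): OLD=99263047004057/549755813888 → NEW=255, ERR=-40924685537383/549755813888
(3,5): OLD=543810055676635/4398046511104 → NEW=0, ERR=543810055676635/4398046511104
(3,6): OLD=12542728368805893/70368744177664 → NEW=255, ERR=-5401301396498427/70368744177664
(4,0): OLD=386294989527/2147483648 → NEW=255, ERR=-161313340713/2147483648
(4,1): OLD=5655083906667/34359738368 → NEW=255, ERR=-3106649377173/34359738368
(4,2): OLD=84420754644005/549755813888 → NEW=255, ERR=-55766977897435/549755813888
(4,3): OLD=717988974609447/4398046511104 → NEW=255, ERR=-403512885722073/4398046511104
(4,4): OLD=5323789320940741/35184372088832 → NEW=255, ERR=-3648225561711419/35184372088832
(4,5): OLD=193915564206730181/1125899906842624 → NEW=255, ERR=-93188912038138939/1125899906842624
(4,6): OLD=2603625384634322675/18014398509481984 → NEW=255, ERR=-1990046235283583245/18014398509481984
(5,0): OLD=103119310177905/549755813888 → NEW=255, ERR=-37068422363535/549755813888
(5,1): OLD=653246669737211/4398046511104 → NEW=255, ERR=-468255190594309/4398046511104
(5,2): OLD=4428524850413901/35184372088832 → NEW=0, ERR=4428524850413901/35184372088832
(5,3): OLD=67726692037279585/281474976710656 → NEW=255, ERR=-4049427023937695/281474976710656
(5,4): OLD=2883201590682686475/18014398509481984 → NEW=255, ERR=-1710470029235219445/18014398509481984
(5,5): OLD=19225046200722815067/144115188075855872 → NEW=255, ERR=-17524326758620432293/144115188075855872
(5,6): OLD=329978632711863632629/2305843009213693952 → NEW=255, ERR=-258011334637628325131/2305843009213693952
Output grid:
  Row 0: .......  (7 black, running=7)
  Row 1: .#.#.#.  (4 black, running=11)
  Row 2: #.#.#.#  (3 black, running=14)
  Row 3: #.#.#.#  (3 black, running=17)
  Row 4: #######  (0 black, running=17)
  Row 5: ##.####  (1 black, running=18)

Answer: 18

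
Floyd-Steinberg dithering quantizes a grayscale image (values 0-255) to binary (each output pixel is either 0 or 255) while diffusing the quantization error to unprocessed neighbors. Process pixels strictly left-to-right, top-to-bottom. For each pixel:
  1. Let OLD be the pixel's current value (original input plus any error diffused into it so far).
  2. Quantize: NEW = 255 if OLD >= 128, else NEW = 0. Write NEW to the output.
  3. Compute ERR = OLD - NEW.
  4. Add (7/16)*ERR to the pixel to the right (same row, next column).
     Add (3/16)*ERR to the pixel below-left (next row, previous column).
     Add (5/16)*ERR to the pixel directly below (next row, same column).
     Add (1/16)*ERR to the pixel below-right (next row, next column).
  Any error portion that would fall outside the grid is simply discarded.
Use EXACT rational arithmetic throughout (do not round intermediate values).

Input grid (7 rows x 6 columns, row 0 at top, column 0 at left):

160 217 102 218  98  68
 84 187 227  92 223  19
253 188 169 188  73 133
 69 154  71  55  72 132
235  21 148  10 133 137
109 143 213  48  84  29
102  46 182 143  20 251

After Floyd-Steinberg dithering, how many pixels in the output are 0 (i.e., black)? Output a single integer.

(0,0): OLD=160 → NEW=255, ERR=-95
(0,1): OLD=2807/16 → NEW=255, ERR=-1273/16
(0,2): OLD=17201/256 → NEW=0, ERR=17201/256
(0,3): OLD=1013335/4096 → NEW=255, ERR=-31145/4096
(0,4): OLD=6204513/65536 → NEW=0, ERR=6204513/65536
(0,5): OLD=114734759/1048576 → NEW=0, ERR=114734759/1048576
(1,0): OLD=10085/256 → NEW=0, ERR=10085/256
(1,1): OLD=380995/2048 → NEW=255, ERR=-141245/2048
(1,2): OLD=13855999/65536 → NEW=255, ERR=-2855681/65536
(1,3): OLD=24251155/262144 → NEW=0, ERR=24251155/262144
(1,4): OLD=5252943705/16777216 → NEW=255, ERR=974753625/16777216
(1,5): OLD=22690685087/268435456 → NEW=0, ERR=22690685087/268435456
(2,0): OLD=8269969/32768 → NEW=255, ERR=-85871/32768
(2,1): OLD=167345611/1048576 → NEW=255, ERR=-100041269/1048576
(2,2): OLD=2125302561/16777216 → NEW=0, ERR=2125302561/16777216
(2,3): OLD=37648279897/134217728 → NEW=255, ERR=3422759257/134217728
(2,4): OLD=532336770187/4294967296 → NEW=0, ERR=532336770187/4294967296
(2,5): OLD=14930839532157/68719476736 → NEW=255, ERR=-2592627035523/68719476736
(3,0): OLD=843764737/16777216 → NEW=0, ERR=843764737/16777216
(3,1): OLD=22787026797/134217728 → NEW=255, ERR=-11438493843/134217728
(3,2): OLD=77438489943/1073741824 → NEW=0, ERR=77438489943/1073741824
(3,3): OLD=8636578186181/68719476736 → NEW=0, ERR=8636578186181/68719476736
(3,4): OLD=88091198875557/549755813888 → NEW=255, ERR=-52096533665883/549755813888
(3,5): OLD=760842568433291/8796093022208 → NEW=0, ERR=760842568433291/8796093022208
(4,0): OLD=504093765231/2147483648 → NEW=255, ERR=-43514565009/2147483648
(4,1): OLD=74505869219/34359738368 → NEW=0, ERR=74505869219/34359738368
(4,2): OLD=208604345572601/1099511627776 → NEW=255, ERR=-71771119510279/1099511627776
(4,3): OLD=131168090473021/17592186044416 → NEW=0, ERR=131168090473021/17592186044416
(4,4): OLD=36794922575549197/281474976710656 → NEW=255, ERR=-34981196485668083/281474976710656
(4,5): OLD=467186159262475835/4503599627370496 → NEW=0, ERR=467186159262475835/4503599627370496
(5,0): OLD=56665736120729/549755813888 → NEW=0, ERR=56665736120729/549755813888
(5,1): OLD=3083331033301289/17592186044416 → NEW=255, ERR=-1402676408024791/17592186044416
(5,2): OLD=22412698449416531/140737488355328 → NEW=255, ERR=-13475361081192109/140737488355328
(5,3): OLD=-85305821836699711/4503599627370496 → NEW=0, ERR=-85305821836699711/4503599627370496
(5,4): OLD=511542367053015361/9007199254740992 → NEW=0, ERR=511542367053015361/9007199254740992
(5,5): OLD=11312600328654307509/144115188075855872 → NEW=0, ERR=11312600328654307509/144115188075855872
(6,0): OLD=33568936179729179/281474976710656 → NEW=0, ERR=33568936179729179/281474976710656
(6,1): OLD=278094713881824383/4503599627370496 → NEW=0, ERR=278094713881824383/4503599627370496
(6,2): OLD=3072521178280117991/18014398509481984 → NEW=255, ERR=-1521150441637787929/18014398509481984
(6,3): OLD=30207182245421771883/288230376151711744 → NEW=0, ERR=30207182245421771883/288230376151711744
(6,4): OLD=447946804189359682571/4611686018427387904 → NEW=0, ERR=447946804189359682571/4611686018427387904
(6,5): OLD=23728084423845740666733/73786976294838206464 → NEW=255, ERR=4912405468661998018413/73786976294838206464
Output grid:
  Row 0: ##.#..  (3 black, running=3)
  Row 1: .##.#.  (3 black, running=6)
  Row 2: ##.#.#  (2 black, running=8)
  Row 3: .#..#.  (4 black, running=12)
  Row 4: #.#.#.  (3 black, running=15)
  Row 5: .##...  (4 black, running=19)
  Row 6: ..#..#  (4 black, running=23)

Answer: 23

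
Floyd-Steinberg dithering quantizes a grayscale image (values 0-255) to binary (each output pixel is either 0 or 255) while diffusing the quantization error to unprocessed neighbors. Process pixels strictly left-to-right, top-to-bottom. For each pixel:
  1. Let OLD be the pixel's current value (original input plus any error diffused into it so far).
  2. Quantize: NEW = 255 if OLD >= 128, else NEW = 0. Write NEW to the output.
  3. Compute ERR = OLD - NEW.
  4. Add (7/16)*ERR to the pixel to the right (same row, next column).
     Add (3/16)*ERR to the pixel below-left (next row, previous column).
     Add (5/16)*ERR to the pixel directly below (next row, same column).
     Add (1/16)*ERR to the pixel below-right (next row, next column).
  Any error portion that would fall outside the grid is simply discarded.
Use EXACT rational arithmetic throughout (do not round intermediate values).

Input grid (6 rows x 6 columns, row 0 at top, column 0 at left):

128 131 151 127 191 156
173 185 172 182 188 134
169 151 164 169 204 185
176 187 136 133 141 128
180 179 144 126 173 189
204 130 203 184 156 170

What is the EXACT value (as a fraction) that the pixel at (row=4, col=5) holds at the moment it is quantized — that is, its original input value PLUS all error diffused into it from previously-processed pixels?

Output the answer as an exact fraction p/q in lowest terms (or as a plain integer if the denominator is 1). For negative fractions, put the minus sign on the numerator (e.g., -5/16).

(0,0): OLD=128 → NEW=255, ERR=-127
(0,1): OLD=1207/16 → NEW=0, ERR=1207/16
(0,2): OLD=47105/256 → NEW=255, ERR=-18175/256
(0,3): OLD=392967/4096 → NEW=0, ERR=392967/4096
(0,4): OLD=15268145/65536 → NEW=255, ERR=-1443535/65536
(0,5): OLD=153473111/1048576 → NEW=255, ERR=-113913769/1048576
(1,0): OLD=37749/256 → NEW=255, ERR=-27531/256
(1,1): OLD=287283/2048 → NEW=255, ERR=-234957/2048
(1,2): OLD=8016687/65536 → NEW=0, ERR=8016687/65536
(1,3): OLD=67352899/262144 → NEW=255, ERR=506179/262144
(1,4): OLD=2811665065/16777216 → NEW=255, ERR=-1466525015/16777216
(1,5): OLD=16222029519/268435456 → NEW=0, ERR=16222029519/268435456
(2,0): OLD=3731681/32768 → NEW=0, ERR=3731681/32768
(2,1): OLD=189987515/1048576 → NEW=255, ERR=-77399365/1048576
(2,2): OLD=2736778993/16777216 → NEW=255, ERR=-1541411087/16777216
(2,3): OLD=16195194281/134217728 → NEW=0, ERR=16195194281/134217728
(2,4): OLD=1034768462971/4294967296 → NEW=255, ERR=-60448197509/4294967296
(2,5): OLD=13212297771277/68719476736 → NEW=255, ERR=-4311168796403/68719476736
(3,0): OLD=3317660881/16777216 → NEW=255, ERR=-960529199/16777216
(3,1): OLD=17284082045/134217728 → NEW=255, ERR=-16941438595/134217728
(3,2): OLD=75244863303/1073741824 → NEW=0, ERR=75244863303/1073741824
(3,3): OLD=13261831832533/68719476736 → NEW=255, ERR=-4261634735147/68719476736
(3,4): OLD=57861136826165/549755813888 → NEW=0, ERR=57861136826165/549755813888
(3,5): OLD=1350743743488507/8796093022208 → NEW=255, ERR=-892259977174533/8796093022208
(4,0): OLD=297301572895/2147483648 → NEW=255, ERR=-250306757345/2147483648
(4,1): OLD=3371452221203/34359738368 → NEW=0, ERR=3371452221203/34359738368
(4,2): OLD=208149440987465/1099511627776 → NEW=255, ERR=-72226024095415/1099511627776
(4,3): OLD=1794320055096013/17592186044416 → NEW=0, ERR=1794320055096013/17592186044416
(4,4): OLD=64068654893557149/281474976710656 → NEW=255, ERR=-7707464167660131/281474976710656
(4,5): OLD=684091386106474027/4503599627370496 → NEW=255, ERR=-464326518873002453/4503599627370496
Target (4,5): original=189, with diffused error = 684091386106474027/4503599627370496

Answer: 684091386106474027/4503599627370496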